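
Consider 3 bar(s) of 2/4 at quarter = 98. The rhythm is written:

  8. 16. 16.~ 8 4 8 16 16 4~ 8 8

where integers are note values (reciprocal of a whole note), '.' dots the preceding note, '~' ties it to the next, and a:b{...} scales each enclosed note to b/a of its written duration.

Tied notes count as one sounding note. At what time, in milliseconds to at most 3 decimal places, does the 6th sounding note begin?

note 6 onset = 7/2b = 2142.857ms

1. 0.0ms @ 0 + 459.184ms (3/4)
2. 459.184ms @ 3/4 + 229.592ms (3/8)
3. 688.776ms @ 9/8 + 535.714ms (7/8)
4. 1224.49ms @ 2 + 612.245ms (1)
5. 1836.735ms @ 3 + 306.122ms (1/2)
6. 2142.857ms @ 7/2 + 153.061ms (1/4)
7. 2295.918ms @ 15/4 + 153.061ms (1/4)
8. 2448.98ms @ 4 + 918.367ms (3/2)
9. 3367.347ms @ 11/2 + 306.122ms (1/2)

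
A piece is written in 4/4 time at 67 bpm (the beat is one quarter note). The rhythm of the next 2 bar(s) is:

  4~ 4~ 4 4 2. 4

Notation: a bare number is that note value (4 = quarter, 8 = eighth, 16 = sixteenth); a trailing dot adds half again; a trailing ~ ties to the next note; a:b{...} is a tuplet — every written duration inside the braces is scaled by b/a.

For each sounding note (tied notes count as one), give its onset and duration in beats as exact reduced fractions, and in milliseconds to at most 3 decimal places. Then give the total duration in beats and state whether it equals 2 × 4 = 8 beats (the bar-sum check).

1) 0.0ms=0b +2686.567ms=3b
2) 2686.567ms=3b +895.522ms=1b
3) 3582.09ms=4b +2686.567ms=3b
4) 6268.657ms=7b +895.522ms=1b
Σ=8b of 8 (67bpm 4/4) — PASS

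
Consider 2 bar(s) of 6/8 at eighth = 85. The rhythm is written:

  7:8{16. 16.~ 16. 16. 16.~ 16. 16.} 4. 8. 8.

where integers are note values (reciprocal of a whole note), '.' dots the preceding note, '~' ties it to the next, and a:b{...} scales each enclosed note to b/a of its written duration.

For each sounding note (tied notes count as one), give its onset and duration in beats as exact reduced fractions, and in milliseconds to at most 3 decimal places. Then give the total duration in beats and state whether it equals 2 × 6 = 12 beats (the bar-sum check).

1) 0.0ms=0b +605.042ms=6/7b
2) 605.042ms=6/7b +1210.084ms=12/7b
3) 1815.126ms=18/7b +605.042ms=6/7b
4) 2420.168ms=24/7b +1210.084ms=12/7b
5) 3630.252ms=36/7b +605.042ms=6/7b
6) 4235.294ms=6b +2117.647ms=3b
7) 6352.941ms=9b +1058.824ms=3/2b
8) 7411.765ms=21/2b +1058.824ms=3/2b
Σ=12b of 12 (85bpm 6/8) — PASS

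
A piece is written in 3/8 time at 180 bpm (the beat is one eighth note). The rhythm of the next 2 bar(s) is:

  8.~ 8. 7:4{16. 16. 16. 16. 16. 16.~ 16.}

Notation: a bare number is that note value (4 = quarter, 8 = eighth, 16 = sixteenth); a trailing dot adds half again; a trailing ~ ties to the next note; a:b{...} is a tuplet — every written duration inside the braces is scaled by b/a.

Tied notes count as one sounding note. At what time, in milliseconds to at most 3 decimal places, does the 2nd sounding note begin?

note 2 onset = 3b = 1000.0ms

1. 0.0ms @ 0 + 1000.0ms (3)
2. 1000.0ms @ 3 + 142.857ms (3/7)
3. 1142.857ms @ 24/7 + 142.857ms (3/7)
4. 1285.714ms @ 27/7 + 142.857ms (3/7)
5. 1428.571ms @ 30/7 + 142.857ms (3/7)
6. 1571.429ms @ 33/7 + 142.857ms (3/7)
7. 1714.286ms @ 36/7 + 285.714ms (6/7)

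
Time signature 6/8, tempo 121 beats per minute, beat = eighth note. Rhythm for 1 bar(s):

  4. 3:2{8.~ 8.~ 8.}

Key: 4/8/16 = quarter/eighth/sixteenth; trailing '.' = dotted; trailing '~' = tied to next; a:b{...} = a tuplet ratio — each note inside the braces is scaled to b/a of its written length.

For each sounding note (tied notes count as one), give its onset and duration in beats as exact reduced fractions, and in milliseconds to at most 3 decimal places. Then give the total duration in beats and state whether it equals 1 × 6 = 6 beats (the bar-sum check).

1) 0.0ms=0b +1487.603ms=3b
2) 1487.603ms=3b +1487.603ms=3b
Σ=6b of 6 (121bpm 6/8) — PASS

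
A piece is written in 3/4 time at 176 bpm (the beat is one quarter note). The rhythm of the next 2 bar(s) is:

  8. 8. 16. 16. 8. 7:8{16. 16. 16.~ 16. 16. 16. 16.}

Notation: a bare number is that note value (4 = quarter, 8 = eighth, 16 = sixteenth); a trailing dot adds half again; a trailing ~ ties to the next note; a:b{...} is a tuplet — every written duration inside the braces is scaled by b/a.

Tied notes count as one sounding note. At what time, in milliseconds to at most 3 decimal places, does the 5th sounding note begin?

note 5 onset = 9/4b = 767.045ms

1. 0.0ms @ 0 + 255.682ms (3/4)
2. 255.682ms @ 3/4 + 255.682ms (3/4)
3. 511.364ms @ 3/2 + 127.841ms (3/8)
4. 639.205ms @ 15/8 + 127.841ms (3/8)
5. 767.045ms @ 9/4 + 255.682ms (3/4)
6. 1022.727ms @ 3 + 146.104ms (3/7)
7. 1168.831ms @ 24/7 + 146.104ms (3/7)
8. 1314.935ms @ 27/7 + 292.208ms (6/7)
9. 1607.143ms @ 33/7 + 146.104ms (3/7)
10. 1753.247ms @ 36/7 + 146.104ms (3/7)
11. 1899.351ms @ 39/7 + 146.104ms (3/7)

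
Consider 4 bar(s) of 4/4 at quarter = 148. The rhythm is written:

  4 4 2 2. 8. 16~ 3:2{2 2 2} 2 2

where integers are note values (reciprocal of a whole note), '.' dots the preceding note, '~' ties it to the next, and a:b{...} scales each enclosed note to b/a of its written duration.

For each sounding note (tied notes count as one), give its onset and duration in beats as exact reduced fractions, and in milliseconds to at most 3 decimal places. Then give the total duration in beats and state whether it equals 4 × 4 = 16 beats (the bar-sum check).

1) 0.0ms=0b +405.405ms=1b
2) 405.405ms=1b +405.405ms=1b
3) 810.811ms=2b +810.811ms=2b
4) 1621.622ms=4b +1216.216ms=3b
5) 2837.838ms=7b +304.054ms=3/4b
6) 3141.892ms=31/4b +641.892ms=19/12b
7) 3783.784ms=28/3b +540.541ms=4/3b
8) 4324.324ms=32/3b +540.541ms=4/3b
9) 4864.865ms=12b +810.811ms=2b
10) 5675.676ms=14b +810.811ms=2b
Σ=16b of 16 (148bpm 4/4) — PASS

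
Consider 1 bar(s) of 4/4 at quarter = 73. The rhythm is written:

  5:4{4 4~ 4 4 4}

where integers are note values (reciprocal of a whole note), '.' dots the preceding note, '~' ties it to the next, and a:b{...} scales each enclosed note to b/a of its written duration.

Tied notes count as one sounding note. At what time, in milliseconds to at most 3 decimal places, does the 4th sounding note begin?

note 4 onset = 16/5b = 2630.137ms

1. 0.0ms @ 0 + 657.534ms (4/5)
2. 657.534ms @ 4/5 + 1315.068ms (8/5)
3. 1972.603ms @ 12/5 + 657.534ms (4/5)
4. 2630.137ms @ 16/5 + 657.534ms (4/5)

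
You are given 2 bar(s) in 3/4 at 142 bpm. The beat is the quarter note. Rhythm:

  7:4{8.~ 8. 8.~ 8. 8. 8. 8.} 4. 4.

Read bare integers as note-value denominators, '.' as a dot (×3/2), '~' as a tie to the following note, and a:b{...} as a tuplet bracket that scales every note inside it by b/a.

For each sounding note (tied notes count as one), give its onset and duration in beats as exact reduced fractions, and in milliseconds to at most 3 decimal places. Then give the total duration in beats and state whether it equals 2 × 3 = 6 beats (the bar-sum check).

1) 0.0ms=0b +362.173ms=6/7b
2) 362.173ms=6/7b +362.173ms=6/7b
3) 724.346ms=12/7b +181.087ms=3/7b
4) 905.433ms=15/7b +181.087ms=3/7b
5) 1086.519ms=18/7b +181.087ms=3/7b
6) 1267.606ms=3b +633.803ms=3/2b
7) 1901.408ms=9/2b +633.803ms=3/2b
Σ=6b of 6 (142bpm 3/4) — PASS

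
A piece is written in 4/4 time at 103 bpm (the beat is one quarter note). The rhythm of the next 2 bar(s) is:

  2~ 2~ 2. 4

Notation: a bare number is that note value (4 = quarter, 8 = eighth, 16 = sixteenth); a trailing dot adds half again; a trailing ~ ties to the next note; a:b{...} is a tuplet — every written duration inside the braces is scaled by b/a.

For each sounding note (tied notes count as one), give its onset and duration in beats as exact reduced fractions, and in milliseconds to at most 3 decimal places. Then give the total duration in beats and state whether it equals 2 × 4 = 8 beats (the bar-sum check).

1) 0.0ms=0b +4077.67ms=7b
2) 4077.67ms=7b +582.524ms=1b
Σ=8b of 8 (103bpm 4/4) — PASS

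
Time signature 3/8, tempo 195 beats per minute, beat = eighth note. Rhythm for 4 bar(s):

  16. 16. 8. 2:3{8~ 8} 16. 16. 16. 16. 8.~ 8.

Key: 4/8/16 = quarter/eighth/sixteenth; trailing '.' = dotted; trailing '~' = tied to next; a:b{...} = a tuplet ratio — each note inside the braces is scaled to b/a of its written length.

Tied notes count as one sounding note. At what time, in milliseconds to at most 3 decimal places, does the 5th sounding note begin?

1. 0.0ms @ 0 + 230.769ms (3/4)
2. 230.769ms @ 3/4 + 230.769ms (3/4)
3. 461.538ms @ 3/2 + 461.538ms (3/2)
4. 923.077ms @ 3 + 923.077ms (3)
5. 1846.154ms @ 6 + 230.769ms (3/4)
6. 2076.923ms @ 27/4 + 230.769ms (3/4)
7. 2307.692ms @ 15/2 + 230.769ms (3/4)
8. 2538.462ms @ 33/4 + 230.769ms (3/4)
9. 2769.231ms @ 9 + 923.077ms (3)

note 5 onset = 6b = 1846.154ms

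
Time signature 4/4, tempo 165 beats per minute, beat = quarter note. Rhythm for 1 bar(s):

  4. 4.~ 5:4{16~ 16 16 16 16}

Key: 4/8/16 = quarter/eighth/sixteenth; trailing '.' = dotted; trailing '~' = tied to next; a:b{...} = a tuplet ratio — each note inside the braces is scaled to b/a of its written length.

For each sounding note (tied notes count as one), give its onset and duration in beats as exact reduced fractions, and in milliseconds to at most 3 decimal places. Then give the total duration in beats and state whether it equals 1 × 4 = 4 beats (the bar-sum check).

1) 0.0ms=0b +545.455ms=3/2b
2) 545.455ms=3/2b +690.909ms=19/10b
3) 1236.364ms=17/5b +72.727ms=1/5b
4) 1309.091ms=18/5b +72.727ms=1/5b
5) 1381.818ms=19/5b +72.727ms=1/5b
Σ=4b of 4 (165bpm 4/4) — PASS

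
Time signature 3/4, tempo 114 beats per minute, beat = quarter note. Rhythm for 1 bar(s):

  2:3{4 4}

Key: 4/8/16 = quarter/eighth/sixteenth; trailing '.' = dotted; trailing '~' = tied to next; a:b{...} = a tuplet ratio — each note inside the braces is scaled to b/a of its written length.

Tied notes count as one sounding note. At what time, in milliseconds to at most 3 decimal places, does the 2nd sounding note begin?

1. 0.0ms @ 0 + 789.474ms (3/2)
2. 789.474ms @ 3/2 + 789.474ms (3/2)

note 2 onset = 3/2b = 789.474ms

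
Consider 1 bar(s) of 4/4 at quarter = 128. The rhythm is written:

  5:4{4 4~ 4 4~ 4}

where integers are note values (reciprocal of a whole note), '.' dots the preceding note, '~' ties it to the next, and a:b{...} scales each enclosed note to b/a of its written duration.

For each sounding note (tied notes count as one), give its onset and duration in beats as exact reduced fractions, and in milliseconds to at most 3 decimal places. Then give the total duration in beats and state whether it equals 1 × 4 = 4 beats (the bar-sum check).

1) 0.0ms=0b +375.0ms=4/5b
2) 375.0ms=4/5b +750.0ms=8/5b
3) 1125.0ms=12/5b +750.0ms=8/5b
Σ=4b of 4 (128bpm 4/4) — PASS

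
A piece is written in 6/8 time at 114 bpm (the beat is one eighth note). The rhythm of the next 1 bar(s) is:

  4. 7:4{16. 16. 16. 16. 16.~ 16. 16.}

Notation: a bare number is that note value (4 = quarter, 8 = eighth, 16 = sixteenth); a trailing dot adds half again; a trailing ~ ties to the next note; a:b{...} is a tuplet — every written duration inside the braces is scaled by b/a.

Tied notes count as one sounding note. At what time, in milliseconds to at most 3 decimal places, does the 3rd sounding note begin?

note 3 onset = 24/7b = 1804.511ms

1. 0.0ms @ 0 + 1578.947ms (3)
2. 1578.947ms @ 3 + 225.564ms (3/7)
3. 1804.511ms @ 24/7 + 225.564ms (3/7)
4. 2030.075ms @ 27/7 + 225.564ms (3/7)
5. 2255.639ms @ 30/7 + 225.564ms (3/7)
6. 2481.203ms @ 33/7 + 451.128ms (6/7)
7. 2932.331ms @ 39/7 + 225.564ms (3/7)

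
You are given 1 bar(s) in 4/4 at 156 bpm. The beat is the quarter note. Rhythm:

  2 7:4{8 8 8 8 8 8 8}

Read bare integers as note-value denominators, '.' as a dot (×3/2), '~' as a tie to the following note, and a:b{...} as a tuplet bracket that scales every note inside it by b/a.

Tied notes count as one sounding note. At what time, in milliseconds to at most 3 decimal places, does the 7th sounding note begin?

note 7 onset = 24/7b = 1318.681ms

1. 0.0ms @ 0 + 769.231ms (2)
2. 769.231ms @ 2 + 109.89ms (2/7)
3. 879.121ms @ 16/7 + 109.89ms (2/7)
4. 989.011ms @ 18/7 + 109.89ms (2/7)
5. 1098.901ms @ 20/7 + 109.89ms (2/7)
6. 1208.791ms @ 22/7 + 109.89ms (2/7)
7. 1318.681ms @ 24/7 + 109.89ms (2/7)
8. 1428.571ms @ 26/7 + 109.89ms (2/7)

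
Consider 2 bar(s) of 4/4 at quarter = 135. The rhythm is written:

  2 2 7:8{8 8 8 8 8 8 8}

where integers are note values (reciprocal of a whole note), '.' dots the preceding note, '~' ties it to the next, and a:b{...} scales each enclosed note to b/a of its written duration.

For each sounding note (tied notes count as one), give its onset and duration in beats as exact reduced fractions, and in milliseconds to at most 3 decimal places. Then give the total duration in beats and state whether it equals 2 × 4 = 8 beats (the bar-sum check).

1) 0.0ms=0b +888.889ms=2b
2) 888.889ms=2b +888.889ms=2b
3) 1777.778ms=4b +253.968ms=4/7b
4) 2031.746ms=32/7b +253.968ms=4/7b
5) 2285.714ms=36/7b +253.968ms=4/7b
6) 2539.683ms=40/7b +253.968ms=4/7b
7) 2793.651ms=44/7b +253.968ms=4/7b
8) 3047.619ms=48/7b +253.968ms=4/7b
9) 3301.587ms=52/7b +253.968ms=4/7b
Σ=8b of 8 (135bpm 4/4) — PASS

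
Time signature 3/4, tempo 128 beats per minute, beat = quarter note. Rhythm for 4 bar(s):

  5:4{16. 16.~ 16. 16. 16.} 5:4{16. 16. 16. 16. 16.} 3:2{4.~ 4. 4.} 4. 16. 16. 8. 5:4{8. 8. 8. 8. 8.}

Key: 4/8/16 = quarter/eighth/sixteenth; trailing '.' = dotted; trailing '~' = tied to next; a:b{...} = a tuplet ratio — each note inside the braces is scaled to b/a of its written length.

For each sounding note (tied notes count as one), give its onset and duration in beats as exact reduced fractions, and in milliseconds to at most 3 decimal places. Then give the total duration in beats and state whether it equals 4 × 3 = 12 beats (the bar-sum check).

1) 0.0ms=0b +140.625ms=3/10b
2) 140.625ms=3/10b +281.25ms=3/5b
3) 421.875ms=9/10b +140.625ms=3/10b
4) 562.5ms=6/5b +140.625ms=3/10b
5) 703.125ms=3/2b +140.625ms=3/10b
6) 843.75ms=9/5b +140.625ms=3/10b
7) 984.375ms=21/10b +140.625ms=3/10b
8) 1125.0ms=12/5b +140.625ms=3/10b
9) 1265.625ms=27/10b +140.625ms=3/10b
10) 1406.25ms=3b +937.5ms=2b
11) 2343.75ms=5b +468.75ms=1b
12) 2812.5ms=6b +703.125ms=3/2b
13) 3515.625ms=15/2b +175.781ms=3/8b
14) 3691.406ms=63/8b +175.781ms=3/8b
15) 3867.188ms=33/4b +351.562ms=3/4b
16) 4218.75ms=9b +281.25ms=3/5b
17) 4500.0ms=48/5b +281.25ms=3/5b
18) 4781.25ms=51/5b +281.25ms=3/5b
19) 5062.5ms=54/5b +281.25ms=3/5b
20) 5343.75ms=57/5b +281.25ms=3/5b
Σ=12b of 12 (128bpm 3/4) — PASS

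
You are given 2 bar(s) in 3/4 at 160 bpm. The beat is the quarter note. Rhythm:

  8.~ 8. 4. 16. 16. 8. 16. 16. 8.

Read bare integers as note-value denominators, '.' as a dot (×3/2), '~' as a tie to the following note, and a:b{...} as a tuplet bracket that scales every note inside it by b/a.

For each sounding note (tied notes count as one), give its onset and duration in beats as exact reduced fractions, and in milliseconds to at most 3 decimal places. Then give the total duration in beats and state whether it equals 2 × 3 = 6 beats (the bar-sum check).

1) 0.0ms=0b +562.5ms=3/2b
2) 562.5ms=3/2b +562.5ms=3/2b
3) 1125.0ms=3b +140.625ms=3/8b
4) 1265.625ms=27/8b +140.625ms=3/8b
5) 1406.25ms=15/4b +281.25ms=3/4b
6) 1687.5ms=9/2b +140.625ms=3/8b
7) 1828.125ms=39/8b +140.625ms=3/8b
8) 1968.75ms=21/4b +281.25ms=3/4b
Σ=6b of 6 (160bpm 3/4) — PASS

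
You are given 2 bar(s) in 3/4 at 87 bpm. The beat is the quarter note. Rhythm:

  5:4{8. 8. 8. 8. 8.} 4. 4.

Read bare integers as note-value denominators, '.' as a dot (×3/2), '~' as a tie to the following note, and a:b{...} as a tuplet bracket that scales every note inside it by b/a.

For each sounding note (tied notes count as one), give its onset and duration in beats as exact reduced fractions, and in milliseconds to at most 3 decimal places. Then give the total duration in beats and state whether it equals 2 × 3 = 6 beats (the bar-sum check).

1) 0.0ms=0b +413.793ms=3/5b
2) 413.793ms=3/5b +413.793ms=3/5b
3) 827.586ms=6/5b +413.793ms=3/5b
4) 1241.379ms=9/5b +413.793ms=3/5b
5) 1655.172ms=12/5b +413.793ms=3/5b
6) 2068.966ms=3b +1034.483ms=3/2b
7) 3103.448ms=9/2b +1034.483ms=3/2b
Σ=6b of 6 (87bpm 3/4) — PASS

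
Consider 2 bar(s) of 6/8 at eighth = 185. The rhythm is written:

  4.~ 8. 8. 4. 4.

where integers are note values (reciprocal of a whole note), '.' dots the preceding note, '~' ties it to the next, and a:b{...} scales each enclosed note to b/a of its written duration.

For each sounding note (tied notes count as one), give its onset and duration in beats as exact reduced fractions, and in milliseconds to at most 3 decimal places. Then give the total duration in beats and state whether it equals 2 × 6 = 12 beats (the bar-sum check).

1) 0.0ms=0b +1459.459ms=9/2b
2) 1459.459ms=9/2b +486.486ms=3/2b
3) 1945.946ms=6b +972.973ms=3b
4) 2918.919ms=9b +972.973ms=3b
Σ=12b of 12 (185bpm 6/8) — PASS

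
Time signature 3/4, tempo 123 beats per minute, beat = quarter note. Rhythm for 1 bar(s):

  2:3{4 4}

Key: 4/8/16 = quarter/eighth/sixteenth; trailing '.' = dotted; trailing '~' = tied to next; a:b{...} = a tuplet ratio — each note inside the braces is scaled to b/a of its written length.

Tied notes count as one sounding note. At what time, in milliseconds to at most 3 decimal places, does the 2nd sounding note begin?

1. 0.0ms @ 0 + 731.707ms (3/2)
2. 731.707ms @ 3/2 + 731.707ms (3/2)

note 2 onset = 3/2b = 731.707ms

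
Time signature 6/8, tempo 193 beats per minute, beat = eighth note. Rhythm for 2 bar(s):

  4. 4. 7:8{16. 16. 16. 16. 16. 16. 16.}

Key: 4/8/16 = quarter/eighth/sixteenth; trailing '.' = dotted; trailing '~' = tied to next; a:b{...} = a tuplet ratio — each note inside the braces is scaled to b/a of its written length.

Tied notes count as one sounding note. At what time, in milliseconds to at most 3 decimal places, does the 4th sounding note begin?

1. 0.0ms @ 0 + 932.642ms (3)
2. 932.642ms @ 3 + 932.642ms (3)
3. 1865.285ms @ 6 + 266.469ms (6/7)
4. 2131.754ms @ 48/7 + 266.469ms (6/7)
5. 2398.224ms @ 54/7 + 266.469ms (6/7)
6. 2664.693ms @ 60/7 + 266.469ms (6/7)
7. 2931.162ms @ 66/7 + 266.469ms (6/7)
8. 3197.631ms @ 72/7 + 266.469ms (6/7)
9. 3464.101ms @ 78/7 + 266.469ms (6/7)

note 4 onset = 48/7b = 2131.754ms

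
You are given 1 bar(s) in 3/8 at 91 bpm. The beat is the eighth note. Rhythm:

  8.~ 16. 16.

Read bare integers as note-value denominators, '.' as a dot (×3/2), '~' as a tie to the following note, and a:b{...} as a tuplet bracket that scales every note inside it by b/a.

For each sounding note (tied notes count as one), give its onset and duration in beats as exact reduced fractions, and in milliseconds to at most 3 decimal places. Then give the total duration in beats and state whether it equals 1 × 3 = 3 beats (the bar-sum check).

1) 0.0ms=0b +1483.516ms=9/4b
2) 1483.516ms=9/4b +494.505ms=3/4b
Σ=3b of 3 (91bpm 3/8) — PASS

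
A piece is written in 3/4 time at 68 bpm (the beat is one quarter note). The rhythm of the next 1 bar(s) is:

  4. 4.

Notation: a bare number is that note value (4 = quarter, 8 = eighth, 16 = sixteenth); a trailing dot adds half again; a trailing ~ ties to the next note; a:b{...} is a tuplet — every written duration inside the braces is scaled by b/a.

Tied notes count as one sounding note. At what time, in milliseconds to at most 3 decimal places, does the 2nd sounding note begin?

1. 0.0ms @ 0 + 1323.529ms (3/2)
2. 1323.529ms @ 3/2 + 1323.529ms (3/2)

note 2 onset = 3/2b = 1323.529ms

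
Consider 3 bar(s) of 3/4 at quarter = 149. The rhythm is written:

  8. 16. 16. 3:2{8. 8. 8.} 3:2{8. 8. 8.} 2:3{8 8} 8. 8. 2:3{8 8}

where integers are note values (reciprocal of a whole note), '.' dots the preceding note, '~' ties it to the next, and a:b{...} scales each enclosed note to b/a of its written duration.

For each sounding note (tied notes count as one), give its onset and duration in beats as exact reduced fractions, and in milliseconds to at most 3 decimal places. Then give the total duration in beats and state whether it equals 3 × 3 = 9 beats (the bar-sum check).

1) 0.0ms=0b +302.013ms=3/4b
2) 302.013ms=3/4b +151.007ms=3/8b
3) 453.02ms=9/8b +151.007ms=3/8b
4) 604.027ms=3/2b +201.342ms=1/2b
5) 805.369ms=2b +201.342ms=1/2b
6) 1006.711ms=5/2b +201.342ms=1/2b
7) 1208.054ms=3b +201.342ms=1/2b
8) 1409.396ms=7/2b +201.342ms=1/2b
9) 1610.738ms=4b +201.342ms=1/2b
10) 1812.081ms=9/2b +302.013ms=3/4b
11) 2114.094ms=21/4b +302.013ms=3/4b
12) 2416.107ms=6b +302.013ms=3/4b
13) 2718.121ms=27/4b +302.013ms=3/4b
14) 3020.134ms=15/2b +302.013ms=3/4b
15) 3322.148ms=33/4b +302.013ms=3/4b
Σ=9b of 9 (149bpm 3/4) — PASS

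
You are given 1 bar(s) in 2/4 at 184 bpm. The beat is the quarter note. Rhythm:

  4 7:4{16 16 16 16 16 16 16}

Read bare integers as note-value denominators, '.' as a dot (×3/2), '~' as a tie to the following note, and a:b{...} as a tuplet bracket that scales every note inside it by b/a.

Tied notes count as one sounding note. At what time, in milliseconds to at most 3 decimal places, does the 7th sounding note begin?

1. 0.0ms @ 0 + 326.087ms (1)
2. 326.087ms @ 1 + 46.584ms (1/7)
3. 372.671ms @ 8/7 + 46.584ms (1/7)
4. 419.255ms @ 9/7 + 46.584ms (1/7)
5. 465.839ms @ 10/7 + 46.584ms (1/7)
6. 512.422ms @ 11/7 + 46.584ms (1/7)
7. 559.006ms @ 12/7 + 46.584ms (1/7)
8. 605.59ms @ 13/7 + 46.584ms (1/7)

note 7 onset = 12/7b = 559.006ms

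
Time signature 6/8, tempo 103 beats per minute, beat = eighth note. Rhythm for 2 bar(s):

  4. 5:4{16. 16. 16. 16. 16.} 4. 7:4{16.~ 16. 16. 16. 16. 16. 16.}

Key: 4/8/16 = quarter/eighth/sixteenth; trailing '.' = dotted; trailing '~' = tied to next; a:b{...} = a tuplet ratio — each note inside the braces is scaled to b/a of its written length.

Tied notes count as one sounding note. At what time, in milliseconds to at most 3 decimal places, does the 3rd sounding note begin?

1. 0.0ms @ 0 + 1747.573ms (3)
2. 1747.573ms @ 3 + 349.515ms (3/5)
3. 2097.087ms @ 18/5 + 349.515ms (3/5)
4. 2446.602ms @ 21/5 + 349.515ms (3/5)
5. 2796.117ms @ 24/5 + 349.515ms (3/5)
6. 3145.631ms @ 27/5 + 349.515ms (3/5)
7. 3495.146ms @ 6 + 1747.573ms (3)
8. 5242.718ms @ 9 + 499.307ms (6/7)
9. 5742.025ms @ 69/7 + 249.653ms (3/7)
10. 5991.678ms @ 72/7 + 249.653ms (3/7)
11. 6241.331ms @ 75/7 + 249.653ms (3/7)
12. 6490.985ms @ 78/7 + 249.653ms (3/7)
13. 6740.638ms @ 81/7 + 249.653ms (3/7)

note 3 onset = 18/5b = 2097.087ms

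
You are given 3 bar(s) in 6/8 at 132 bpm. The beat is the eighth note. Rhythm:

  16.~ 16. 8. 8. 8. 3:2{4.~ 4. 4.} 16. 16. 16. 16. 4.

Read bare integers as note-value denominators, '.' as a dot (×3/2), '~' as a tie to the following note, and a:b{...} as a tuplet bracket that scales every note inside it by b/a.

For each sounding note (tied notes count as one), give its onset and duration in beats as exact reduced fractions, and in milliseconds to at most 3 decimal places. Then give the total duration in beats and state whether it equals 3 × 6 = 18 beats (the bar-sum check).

1) 0.0ms=0b +681.818ms=3/2b
2) 681.818ms=3/2b +681.818ms=3/2b
3) 1363.636ms=3b +681.818ms=3/2b
4) 2045.455ms=9/2b +681.818ms=3/2b
5) 2727.273ms=6b +1818.182ms=4b
6) 4545.455ms=10b +909.091ms=2b
7) 5454.545ms=12b +340.909ms=3/4b
8) 5795.455ms=51/4b +340.909ms=3/4b
9) 6136.364ms=27/2b +340.909ms=3/4b
10) 6477.273ms=57/4b +340.909ms=3/4b
11) 6818.182ms=15b +1363.636ms=3b
Σ=18b of 18 (132bpm 6/8) — PASS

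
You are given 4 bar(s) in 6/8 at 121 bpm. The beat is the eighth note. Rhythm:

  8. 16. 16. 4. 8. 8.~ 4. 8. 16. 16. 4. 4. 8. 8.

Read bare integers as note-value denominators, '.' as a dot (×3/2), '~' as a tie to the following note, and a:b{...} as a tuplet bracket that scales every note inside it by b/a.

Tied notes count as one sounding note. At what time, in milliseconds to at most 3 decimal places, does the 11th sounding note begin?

1. 0.0ms @ 0 + 743.802ms (3/2)
2. 743.802ms @ 3/2 + 371.901ms (3/4)
3. 1115.702ms @ 9/4 + 371.901ms (3/4)
4. 1487.603ms @ 3 + 1487.603ms (3)
5. 2975.207ms @ 6 + 743.802ms (3/2)
6. 3719.008ms @ 15/2 + 2231.405ms (9/2)
7. 5950.413ms @ 12 + 743.802ms (3/2)
8. 6694.215ms @ 27/2 + 371.901ms (3/4)
9. 7066.116ms @ 57/4 + 371.901ms (3/4)
10. 7438.017ms @ 15 + 1487.603ms (3)
11. 8925.62ms @ 18 + 1487.603ms (3)
12. 10413.223ms @ 21 + 743.802ms (3/2)
13. 11157.025ms @ 45/2 + 743.802ms (3/2)

note 11 onset = 18b = 8925.62ms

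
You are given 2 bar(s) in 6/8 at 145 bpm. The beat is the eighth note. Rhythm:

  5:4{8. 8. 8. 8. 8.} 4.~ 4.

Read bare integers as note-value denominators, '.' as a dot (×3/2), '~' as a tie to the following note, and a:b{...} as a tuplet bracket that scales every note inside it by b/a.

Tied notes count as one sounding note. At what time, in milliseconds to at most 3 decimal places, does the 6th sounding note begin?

note 6 onset = 6b = 2482.759ms

1. 0.0ms @ 0 + 496.552ms (6/5)
2. 496.552ms @ 6/5 + 496.552ms (6/5)
3. 993.103ms @ 12/5 + 496.552ms (6/5)
4. 1489.655ms @ 18/5 + 496.552ms (6/5)
5. 1986.207ms @ 24/5 + 496.552ms (6/5)
6. 2482.759ms @ 6 + 2482.759ms (6)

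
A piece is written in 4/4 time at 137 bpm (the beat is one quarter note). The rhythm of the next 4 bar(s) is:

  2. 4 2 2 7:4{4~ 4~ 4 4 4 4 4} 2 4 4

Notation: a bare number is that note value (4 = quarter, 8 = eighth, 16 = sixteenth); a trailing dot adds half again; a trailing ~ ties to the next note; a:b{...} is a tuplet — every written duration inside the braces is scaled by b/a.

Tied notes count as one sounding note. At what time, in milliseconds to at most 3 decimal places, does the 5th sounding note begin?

note 5 onset = 8b = 3503.65ms

1. 0.0ms @ 0 + 1313.869ms (3)
2. 1313.869ms @ 3 + 437.956ms (1)
3. 1751.825ms @ 4 + 875.912ms (2)
4. 2627.737ms @ 6 + 875.912ms (2)
5. 3503.65ms @ 8 + 750.782ms (12/7)
6. 4254.432ms @ 68/7 + 250.261ms (4/7)
7. 4504.692ms @ 72/7 + 250.261ms (4/7)
8. 4754.953ms @ 76/7 + 250.261ms (4/7)
9. 5005.214ms @ 80/7 + 250.261ms (4/7)
10. 5255.474ms @ 12 + 875.912ms (2)
11. 6131.387ms @ 14 + 437.956ms (1)
12. 6569.343ms @ 15 + 437.956ms (1)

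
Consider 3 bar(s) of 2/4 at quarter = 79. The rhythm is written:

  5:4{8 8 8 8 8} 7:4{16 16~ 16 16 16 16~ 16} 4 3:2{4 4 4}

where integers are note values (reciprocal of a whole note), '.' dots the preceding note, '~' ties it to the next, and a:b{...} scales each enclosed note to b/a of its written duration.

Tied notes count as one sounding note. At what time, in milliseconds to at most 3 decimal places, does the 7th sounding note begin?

1. 0.0ms @ 0 + 303.797ms (2/5)
2. 303.797ms @ 2/5 + 303.797ms (2/5)
3. 607.595ms @ 4/5 + 303.797ms (2/5)
4. 911.392ms @ 6/5 + 303.797ms (2/5)
5. 1215.19ms @ 8/5 + 303.797ms (2/5)
6. 1518.987ms @ 2 + 108.499ms (1/7)
7. 1627.486ms @ 15/7 + 216.998ms (2/7)
8. 1844.485ms @ 17/7 + 108.499ms (1/7)
9. 1952.984ms @ 18/7 + 108.499ms (1/7)
10. 2061.483ms @ 19/7 + 216.998ms (2/7)
11. 2278.481ms @ 3 + 759.494ms (1)
12. 3037.975ms @ 4 + 506.329ms (2/3)
13. 3544.304ms @ 14/3 + 506.329ms (2/3)
14. 4050.633ms @ 16/3 + 506.329ms (2/3)

note 7 onset = 15/7b = 1627.486ms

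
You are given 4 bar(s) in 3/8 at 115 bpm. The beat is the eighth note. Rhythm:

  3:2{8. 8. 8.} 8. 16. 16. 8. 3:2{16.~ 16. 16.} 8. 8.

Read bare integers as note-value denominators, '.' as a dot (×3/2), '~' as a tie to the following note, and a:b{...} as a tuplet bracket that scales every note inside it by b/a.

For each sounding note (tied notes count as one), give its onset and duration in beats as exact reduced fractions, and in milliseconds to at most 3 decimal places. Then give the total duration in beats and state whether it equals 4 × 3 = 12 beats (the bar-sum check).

1) 0.0ms=0b +521.739ms=1b
2) 521.739ms=1b +521.739ms=1b
3) 1043.478ms=2b +521.739ms=1b
4) 1565.217ms=3b +782.609ms=3/2b
5) 2347.826ms=9/2b +391.304ms=3/4b
6) 2739.13ms=21/4b +391.304ms=3/4b
7) 3130.435ms=6b +782.609ms=3/2b
8) 3913.043ms=15/2b +521.739ms=1b
9) 4434.783ms=17/2b +260.87ms=1/2b
10) 4695.652ms=9b +782.609ms=3/2b
11) 5478.261ms=21/2b +782.609ms=3/2b
Σ=12b of 12 (115bpm 3/8) — PASS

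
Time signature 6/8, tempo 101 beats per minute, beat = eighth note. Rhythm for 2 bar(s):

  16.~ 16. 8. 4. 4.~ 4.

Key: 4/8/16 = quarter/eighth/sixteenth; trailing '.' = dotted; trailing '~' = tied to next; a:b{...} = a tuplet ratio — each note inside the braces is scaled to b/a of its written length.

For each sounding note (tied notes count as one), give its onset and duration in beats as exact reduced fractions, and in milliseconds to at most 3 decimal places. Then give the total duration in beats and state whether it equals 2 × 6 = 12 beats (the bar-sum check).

1) 0.0ms=0b +891.089ms=3/2b
2) 891.089ms=3/2b +891.089ms=3/2b
3) 1782.178ms=3b +1782.178ms=3b
4) 3564.356ms=6b +3564.356ms=6b
Σ=12b of 12 (101bpm 6/8) — PASS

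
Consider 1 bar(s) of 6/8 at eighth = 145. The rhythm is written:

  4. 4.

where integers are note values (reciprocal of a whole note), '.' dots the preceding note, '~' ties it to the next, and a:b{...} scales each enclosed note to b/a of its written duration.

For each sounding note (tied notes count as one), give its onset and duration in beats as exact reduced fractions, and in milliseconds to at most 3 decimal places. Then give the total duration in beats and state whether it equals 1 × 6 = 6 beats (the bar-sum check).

1) 0.0ms=0b +1241.379ms=3b
2) 1241.379ms=3b +1241.379ms=3b
Σ=6b of 6 (145bpm 6/8) — PASS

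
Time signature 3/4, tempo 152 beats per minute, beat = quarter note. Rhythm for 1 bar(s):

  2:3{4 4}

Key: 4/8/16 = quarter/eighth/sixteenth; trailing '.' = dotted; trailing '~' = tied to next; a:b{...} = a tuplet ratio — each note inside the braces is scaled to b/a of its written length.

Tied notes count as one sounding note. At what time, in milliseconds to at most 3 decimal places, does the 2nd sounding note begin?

1. 0.0ms @ 0 + 592.105ms (3/2)
2. 592.105ms @ 3/2 + 592.105ms (3/2)

note 2 onset = 3/2b = 592.105ms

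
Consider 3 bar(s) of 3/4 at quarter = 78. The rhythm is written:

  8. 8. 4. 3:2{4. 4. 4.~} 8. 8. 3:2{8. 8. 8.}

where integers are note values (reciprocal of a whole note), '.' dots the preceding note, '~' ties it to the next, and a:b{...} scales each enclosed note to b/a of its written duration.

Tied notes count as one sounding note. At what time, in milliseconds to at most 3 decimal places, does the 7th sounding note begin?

1. 0.0ms @ 0 + 576.923ms (3/4)
2. 576.923ms @ 3/4 + 576.923ms (3/4)
3. 1153.846ms @ 3/2 + 1153.846ms (3/2)
4. 2307.692ms @ 3 + 769.231ms (1)
5. 3076.923ms @ 4 + 769.231ms (1)
6. 3846.154ms @ 5 + 1346.154ms (7/4)
7. 5192.308ms @ 27/4 + 576.923ms (3/4)
8. 5769.231ms @ 15/2 + 384.615ms (1/2)
9. 6153.846ms @ 8 + 384.615ms (1/2)
10. 6538.462ms @ 17/2 + 384.615ms (1/2)

note 7 onset = 27/4b = 5192.308ms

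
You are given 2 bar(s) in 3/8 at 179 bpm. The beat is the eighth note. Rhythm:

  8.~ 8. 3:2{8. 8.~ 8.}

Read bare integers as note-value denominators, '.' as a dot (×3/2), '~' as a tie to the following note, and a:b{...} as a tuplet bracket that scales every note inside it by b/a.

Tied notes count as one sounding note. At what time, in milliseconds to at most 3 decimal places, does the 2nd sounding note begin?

note 2 onset = 3b = 1005.587ms

1. 0.0ms @ 0 + 1005.587ms (3)
2. 1005.587ms @ 3 + 335.196ms (1)
3. 1340.782ms @ 4 + 670.391ms (2)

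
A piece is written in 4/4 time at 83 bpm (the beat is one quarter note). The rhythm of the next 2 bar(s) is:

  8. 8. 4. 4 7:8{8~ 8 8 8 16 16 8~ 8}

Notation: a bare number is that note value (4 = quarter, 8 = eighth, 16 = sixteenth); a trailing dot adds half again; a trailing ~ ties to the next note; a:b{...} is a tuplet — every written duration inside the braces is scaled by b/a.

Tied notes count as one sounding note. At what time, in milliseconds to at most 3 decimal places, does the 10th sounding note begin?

note 10 onset = 48/7b = 4956.971ms

1. 0.0ms @ 0 + 542.169ms (3/4)
2. 542.169ms @ 3/4 + 542.169ms (3/4)
3. 1084.337ms @ 3/2 + 1084.337ms (3/2)
4. 2168.675ms @ 3 + 722.892ms (1)
5. 2891.566ms @ 4 + 826.162ms (8/7)
6. 3717.728ms @ 36/7 + 413.081ms (4/7)
7. 4130.809ms @ 40/7 + 413.081ms (4/7)
8. 4543.89ms @ 44/7 + 206.54ms (2/7)
9. 4750.43ms @ 46/7 + 206.54ms (2/7)
10. 4956.971ms @ 48/7 + 826.162ms (8/7)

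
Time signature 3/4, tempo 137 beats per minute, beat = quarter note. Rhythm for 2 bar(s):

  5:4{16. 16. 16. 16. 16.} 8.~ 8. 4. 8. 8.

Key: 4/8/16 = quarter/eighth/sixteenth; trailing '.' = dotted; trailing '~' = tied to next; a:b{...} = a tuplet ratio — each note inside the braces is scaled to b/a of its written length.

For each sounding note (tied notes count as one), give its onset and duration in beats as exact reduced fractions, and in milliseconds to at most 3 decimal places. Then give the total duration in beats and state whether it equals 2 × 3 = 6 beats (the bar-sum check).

1) 0.0ms=0b +131.387ms=3/10b
2) 131.387ms=3/10b +131.387ms=3/10b
3) 262.774ms=3/5b +131.387ms=3/10b
4) 394.161ms=9/10b +131.387ms=3/10b
5) 525.547ms=6/5b +131.387ms=3/10b
6) 656.934ms=3/2b +656.934ms=3/2b
7) 1313.869ms=3b +656.934ms=3/2b
8) 1970.803ms=9/2b +328.467ms=3/4b
9) 2299.27ms=21/4b +328.467ms=3/4b
Σ=6b of 6 (137bpm 3/4) — PASS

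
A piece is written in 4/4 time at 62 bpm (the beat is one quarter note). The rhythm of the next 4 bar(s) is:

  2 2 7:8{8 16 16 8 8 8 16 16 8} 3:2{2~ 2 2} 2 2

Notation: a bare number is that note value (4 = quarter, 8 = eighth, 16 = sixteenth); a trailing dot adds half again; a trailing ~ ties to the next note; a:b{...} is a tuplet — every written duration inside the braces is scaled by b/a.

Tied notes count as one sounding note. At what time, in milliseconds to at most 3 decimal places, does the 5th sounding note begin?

note 5 onset = 34/7b = 4700.461ms

1. 0.0ms @ 0 + 1935.484ms (2)
2. 1935.484ms @ 2 + 1935.484ms (2)
3. 3870.968ms @ 4 + 552.995ms (4/7)
4. 4423.963ms @ 32/7 + 276.498ms (2/7)
5. 4700.461ms @ 34/7 + 276.498ms (2/7)
6. 4976.959ms @ 36/7 + 552.995ms (4/7)
7. 5529.954ms @ 40/7 + 552.995ms (4/7)
8. 6082.949ms @ 44/7 + 552.995ms (4/7)
9. 6635.945ms @ 48/7 + 276.498ms (2/7)
10. 6912.442ms @ 50/7 + 276.498ms (2/7)
11. 7188.94ms @ 52/7 + 552.995ms (4/7)
12. 7741.935ms @ 8 + 2580.645ms (8/3)
13. 10322.581ms @ 32/3 + 1290.323ms (4/3)
14. 11612.903ms @ 12 + 1935.484ms (2)
15. 13548.387ms @ 14 + 1935.484ms (2)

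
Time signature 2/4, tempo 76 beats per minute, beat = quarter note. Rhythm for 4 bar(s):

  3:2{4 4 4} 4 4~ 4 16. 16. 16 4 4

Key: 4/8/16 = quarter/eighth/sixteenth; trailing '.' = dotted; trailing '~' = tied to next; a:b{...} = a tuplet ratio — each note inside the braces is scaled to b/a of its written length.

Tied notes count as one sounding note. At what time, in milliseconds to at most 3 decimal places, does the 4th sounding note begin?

1. 0.0ms @ 0 + 526.316ms (2/3)
2. 526.316ms @ 2/3 + 526.316ms (2/3)
3. 1052.632ms @ 4/3 + 526.316ms (2/3)
4. 1578.947ms @ 2 + 789.474ms (1)
5. 2368.421ms @ 3 + 1578.947ms (2)
6. 3947.368ms @ 5 + 296.053ms (3/8)
7. 4243.421ms @ 43/8 + 296.053ms (3/8)
8. 4539.474ms @ 23/4 + 197.368ms (1/4)
9. 4736.842ms @ 6 + 789.474ms (1)
10. 5526.316ms @ 7 + 789.474ms (1)

note 4 onset = 2b = 1578.947ms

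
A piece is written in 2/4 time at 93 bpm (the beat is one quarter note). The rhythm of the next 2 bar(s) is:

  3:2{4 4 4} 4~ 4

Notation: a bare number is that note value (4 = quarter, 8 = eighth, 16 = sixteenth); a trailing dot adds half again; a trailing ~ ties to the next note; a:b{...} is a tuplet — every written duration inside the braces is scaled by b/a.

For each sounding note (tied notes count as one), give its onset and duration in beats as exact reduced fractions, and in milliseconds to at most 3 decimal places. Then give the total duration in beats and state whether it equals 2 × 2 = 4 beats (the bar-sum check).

1) 0.0ms=0b +430.108ms=2/3b
2) 430.108ms=2/3b +430.108ms=2/3b
3) 860.215ms=4/3b +430.108ms=2/3b
4) 1290.323ms=2b +1290.323ms=2b
Σ=4b of 4 (93bpm 2/4) — PASS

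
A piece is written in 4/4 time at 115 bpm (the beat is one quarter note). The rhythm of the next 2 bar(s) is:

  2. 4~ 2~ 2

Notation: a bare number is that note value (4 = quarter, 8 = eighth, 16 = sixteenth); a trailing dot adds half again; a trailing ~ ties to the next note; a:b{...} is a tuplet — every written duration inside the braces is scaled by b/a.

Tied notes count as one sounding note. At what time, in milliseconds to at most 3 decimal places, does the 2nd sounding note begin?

1. 0.0ms @ 0 + 1565.217ms (3)
2. 1565.217ms @ 3 + 2608.696ms (5)

note 2 onset = 3b = 1565.217ms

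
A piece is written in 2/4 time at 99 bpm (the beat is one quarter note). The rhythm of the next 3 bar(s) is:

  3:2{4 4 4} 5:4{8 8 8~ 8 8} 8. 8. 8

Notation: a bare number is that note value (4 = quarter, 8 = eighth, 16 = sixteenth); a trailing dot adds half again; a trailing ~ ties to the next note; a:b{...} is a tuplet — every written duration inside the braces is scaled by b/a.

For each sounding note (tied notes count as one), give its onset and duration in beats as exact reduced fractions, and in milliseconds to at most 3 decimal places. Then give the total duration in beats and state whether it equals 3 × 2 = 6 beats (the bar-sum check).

1) 0.0ms=0b +404.04ms=2/3b
2) 404.04ms=2/3b +404.04ms=2/3b
3) 808.081ms=4/3b +404.04ms=2/3b
4) 1212.121ms=2b +242.424ms=2/5b
5) 1454.545ms=12/5b +242.424ms=2/5b
6) 1696.97ms=14/5b +484.848ms=4/5b
7) 2181.818ms=18/5b +242.424ms=2/5b
8) 2424.242ms=4b +454.545ms=3/4b
9) 2878.788ms=19/4b +454.545ms=3/4b
10) 3333.333ms=11/2b +303.03ms=1/2b
Σ=6b of 6 (99bpm 2/4) — PASS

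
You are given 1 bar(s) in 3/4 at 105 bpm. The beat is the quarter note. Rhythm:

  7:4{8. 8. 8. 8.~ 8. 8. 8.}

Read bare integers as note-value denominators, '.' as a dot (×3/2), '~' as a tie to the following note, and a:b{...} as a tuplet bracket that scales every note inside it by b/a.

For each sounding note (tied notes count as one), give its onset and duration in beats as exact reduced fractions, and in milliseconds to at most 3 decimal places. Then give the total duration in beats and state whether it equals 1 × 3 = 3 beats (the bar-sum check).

1) 0.0ms=0b +244.898ms=3/7b
2) 244.898ms=3/7b +244.898ms=3/7b
3) 489.796ms=6/7b +244.898ms=3/7b
4) 734.694ms=9/7b +489.796ms=6/7b
5) 1224.49ms=15/7b +244.898ms=3/7b
6) 1469.388ms=18/7b +244.898ms=3/7b
Σ=3b of 3 (105bpm 3/4) — PASS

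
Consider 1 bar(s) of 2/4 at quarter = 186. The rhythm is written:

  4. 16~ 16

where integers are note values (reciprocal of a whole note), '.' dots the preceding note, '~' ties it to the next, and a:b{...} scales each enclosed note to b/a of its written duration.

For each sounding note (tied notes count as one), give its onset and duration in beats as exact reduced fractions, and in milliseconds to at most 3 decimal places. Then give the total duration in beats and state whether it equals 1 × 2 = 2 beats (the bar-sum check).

1) 0.0ms=0b +483.871ms=3/2b
2) 483.871ms=3/2b +161.29ms=1/2b
Σ=2b of 2 (186bpm 2/4) — PASS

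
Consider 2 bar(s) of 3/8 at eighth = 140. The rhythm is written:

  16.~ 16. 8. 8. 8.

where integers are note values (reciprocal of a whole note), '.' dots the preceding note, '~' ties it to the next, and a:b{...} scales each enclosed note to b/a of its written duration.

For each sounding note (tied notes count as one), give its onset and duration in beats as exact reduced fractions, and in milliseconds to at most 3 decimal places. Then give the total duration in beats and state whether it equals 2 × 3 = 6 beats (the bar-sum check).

1) 0.0ms=0b +642.857ms=3/2b
2) 642.857ms=3/2b +642.857ms=3/2b
3) 1285.714ms=3b +642.857ms=3/2b
4) 1928.571ms=9/2b +642.857ms=3/2b
Σ=6b of 6 (140bpm 3/8) — PASS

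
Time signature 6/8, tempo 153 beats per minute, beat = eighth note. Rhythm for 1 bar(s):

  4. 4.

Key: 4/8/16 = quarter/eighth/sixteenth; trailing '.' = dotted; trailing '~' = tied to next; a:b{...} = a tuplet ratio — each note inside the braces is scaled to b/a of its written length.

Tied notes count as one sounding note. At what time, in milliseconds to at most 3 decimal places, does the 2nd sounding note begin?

1. 0.0ms @ 0 + 1176.471ms (3)
2. 1176.471ms @ 3 + 1176.471ms (3)

note 2 onset = 3b = 1176.471ms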